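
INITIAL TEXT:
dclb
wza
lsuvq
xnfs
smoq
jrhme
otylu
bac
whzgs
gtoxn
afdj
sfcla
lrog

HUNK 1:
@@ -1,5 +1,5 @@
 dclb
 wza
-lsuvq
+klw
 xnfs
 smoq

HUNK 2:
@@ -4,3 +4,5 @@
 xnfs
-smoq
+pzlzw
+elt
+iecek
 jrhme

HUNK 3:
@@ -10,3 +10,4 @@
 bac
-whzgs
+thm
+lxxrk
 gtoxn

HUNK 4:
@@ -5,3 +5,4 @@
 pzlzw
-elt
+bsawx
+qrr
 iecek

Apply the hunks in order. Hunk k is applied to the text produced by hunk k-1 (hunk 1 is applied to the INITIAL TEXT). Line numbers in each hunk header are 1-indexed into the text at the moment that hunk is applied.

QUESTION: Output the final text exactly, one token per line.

Hunk 1: at line 1 remove [lsuvq] add [klw] -> 13 lines: dclb wza klw xnfs smoq jrhme otylu bac whzgs gtoxn afdj sfcla lrog
Hunk 2: at line 4 remove [smoq] add [pzlzw,elt,iecek] -> 15 lines: dclb wza klw xnfs pzlzw elt iecek jrhme otylu bac whzgs gtoxn afdj sfcla lrog
Hunk 3: at line 10 remove [whzgs] add [thm,lxxrk] -> 16 lines: dclb wza klw xnfs pzlzw elt iecek jrhme otylu bac thm lxxrk gtoxn afdj sfcla lrog
Hunk 4: at line 5 remove [elt] add [bsawx,qrr] -> 17 lines: dclb wza klw xnfs pzlzw bsawx qrr iecek jrhme otylu bac thm lxxrk gtoxn afdj sfcla lrog

Answer: dclb
wza
klw
xnfs
pzlzw
bsawx
qrr
iecek
jrhme
otylu
bac
thm
lxxrk
gtoxn
afdj
sfcla
lrog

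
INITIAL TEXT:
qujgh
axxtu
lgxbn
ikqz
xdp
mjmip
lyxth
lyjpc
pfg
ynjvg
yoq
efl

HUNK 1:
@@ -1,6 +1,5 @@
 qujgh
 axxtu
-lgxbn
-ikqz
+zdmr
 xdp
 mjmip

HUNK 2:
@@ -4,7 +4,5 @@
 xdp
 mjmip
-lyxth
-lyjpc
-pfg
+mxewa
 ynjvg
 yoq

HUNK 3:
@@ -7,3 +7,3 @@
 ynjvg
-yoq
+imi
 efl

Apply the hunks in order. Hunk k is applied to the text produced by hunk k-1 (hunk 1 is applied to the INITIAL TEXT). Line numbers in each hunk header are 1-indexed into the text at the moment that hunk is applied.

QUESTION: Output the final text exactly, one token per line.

Answer: qujgh
axxtu
zdmr
xdp
mjmip
mxewa
ynjvg
imi
efl

Derivation:
Hunk 1: at line 1 remove [lgxbn,ikqz] add [zdmr] -> 11 lines: qujgh axxtu zdmr xdp mjmip lyxth lyjpc pfg ynjvg yoq efl
Hunk 2: at line 4 remove [lyxth,lyjpc,pfg] add [mxewa] -> 9 lines: qujgh axxtu zdmr xdp mjmip mxewa ynjvg yoq efl
Hunk 3: at line 7 remove [yoq] add [imi] -> 9 lines: qujgh axxtu zdmr xdp mjmip mxewa ynjvg imi efl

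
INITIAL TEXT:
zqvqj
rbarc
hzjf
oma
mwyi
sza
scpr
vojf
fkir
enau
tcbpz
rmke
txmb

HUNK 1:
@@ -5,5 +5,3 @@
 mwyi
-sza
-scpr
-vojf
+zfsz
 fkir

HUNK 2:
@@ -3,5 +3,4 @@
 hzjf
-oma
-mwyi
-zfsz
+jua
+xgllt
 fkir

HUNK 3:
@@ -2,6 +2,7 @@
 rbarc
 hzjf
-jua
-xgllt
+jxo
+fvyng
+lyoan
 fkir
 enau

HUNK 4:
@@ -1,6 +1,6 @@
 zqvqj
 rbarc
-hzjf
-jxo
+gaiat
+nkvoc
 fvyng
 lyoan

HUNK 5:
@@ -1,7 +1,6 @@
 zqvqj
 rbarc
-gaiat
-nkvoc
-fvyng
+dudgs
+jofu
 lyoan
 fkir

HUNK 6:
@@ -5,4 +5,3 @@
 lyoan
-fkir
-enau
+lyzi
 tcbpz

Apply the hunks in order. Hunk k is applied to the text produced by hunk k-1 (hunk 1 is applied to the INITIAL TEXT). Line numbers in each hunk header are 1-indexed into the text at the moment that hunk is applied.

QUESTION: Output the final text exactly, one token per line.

Answer: zqvqj
rbarc
dudgs
jofu
lyoan
lyzi
tcbpz
rmke
txmb

Derivation:
Hunk 1: at line 5 remove [sza,scpr,vojf] add [zfsz] -> 11 lines: zqvqj rbarc hzjf oma mwyi zfsz fkir enau tcbpz rmke txmb
Hunk 2: at line 3 remove [oma,mwyi,zfsz] add [jua,xgllt] -> 10 lines: zqvqj rbarc hzjf jua xgllt fkir enau tcbpz rmke txmb
Hunk 3: at line 2 remove [jua,xgllt] add [jxo,fvyng,lyoan] -> 11 lines: zqvqj rbarc hzjf jxo fvyng lyoan fkir enau tcbpz rmke txmb
Hunk 4: at line 1 remove [hzjf,jxo] add [gaiat,nkvoc] -> 11 lines: zqvqj rbarc gaiat nkvoc fvyng lyoan fkir enau tcbpz rmke txmb
Hunk 5: at line 1 remove [gaiat,nkvoc,fvyng] add [dudgs,jofu] -> 10 lines: zqvqj rbarc dudgs jofu lyoan fkir enau tcbpz rmke txmb
Hunk 6: at line 5 remove [fkir,enau] add [lyzi] -> 9 lines: zqvqj rbarc dudgs jofu lyoan lyzi tcbpz rmke txmb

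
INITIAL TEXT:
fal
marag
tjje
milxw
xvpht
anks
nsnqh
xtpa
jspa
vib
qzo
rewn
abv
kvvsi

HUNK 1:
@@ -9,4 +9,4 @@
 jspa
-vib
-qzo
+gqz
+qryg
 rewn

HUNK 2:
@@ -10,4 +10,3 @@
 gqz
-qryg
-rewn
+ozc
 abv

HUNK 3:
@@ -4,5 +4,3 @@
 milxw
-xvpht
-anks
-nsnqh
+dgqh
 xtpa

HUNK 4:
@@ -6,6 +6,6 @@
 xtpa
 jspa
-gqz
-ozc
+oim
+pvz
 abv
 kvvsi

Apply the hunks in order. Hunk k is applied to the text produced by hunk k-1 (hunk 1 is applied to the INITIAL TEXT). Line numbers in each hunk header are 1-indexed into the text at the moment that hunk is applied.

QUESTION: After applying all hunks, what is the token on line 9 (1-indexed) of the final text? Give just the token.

Hunk 1: at line 9 remove [vib,qzo] add [gqz,qryg] -> 14 lines: fal marag tjje milxw xvpht anks nsnqh xtpa jspa gqz qryg rewn abv kvvsi
Hunk 2: at line 10 remove [qryg,rewn] add [ozc] -> 13 lines: fal marag tjje milxw xvpht anks nsnqh xtpa jspa gqz ozc abv kvvsi
Hunk 3: at line 4 remove [xvpht,anks,nsnqh] add [dgqh] -> 11 lines: fal marag tjje milxw dgqh xtpa jspa gqz ozc abv kvvsi
Hunk 4: at line 6 remove [gqz,ozc] add [oim,pvz] -> 11 lines: fal marag tjje milxw dgqh xtpa jspa oim pvz abv kvvsi
Final line 9: pvz

Answer: pvz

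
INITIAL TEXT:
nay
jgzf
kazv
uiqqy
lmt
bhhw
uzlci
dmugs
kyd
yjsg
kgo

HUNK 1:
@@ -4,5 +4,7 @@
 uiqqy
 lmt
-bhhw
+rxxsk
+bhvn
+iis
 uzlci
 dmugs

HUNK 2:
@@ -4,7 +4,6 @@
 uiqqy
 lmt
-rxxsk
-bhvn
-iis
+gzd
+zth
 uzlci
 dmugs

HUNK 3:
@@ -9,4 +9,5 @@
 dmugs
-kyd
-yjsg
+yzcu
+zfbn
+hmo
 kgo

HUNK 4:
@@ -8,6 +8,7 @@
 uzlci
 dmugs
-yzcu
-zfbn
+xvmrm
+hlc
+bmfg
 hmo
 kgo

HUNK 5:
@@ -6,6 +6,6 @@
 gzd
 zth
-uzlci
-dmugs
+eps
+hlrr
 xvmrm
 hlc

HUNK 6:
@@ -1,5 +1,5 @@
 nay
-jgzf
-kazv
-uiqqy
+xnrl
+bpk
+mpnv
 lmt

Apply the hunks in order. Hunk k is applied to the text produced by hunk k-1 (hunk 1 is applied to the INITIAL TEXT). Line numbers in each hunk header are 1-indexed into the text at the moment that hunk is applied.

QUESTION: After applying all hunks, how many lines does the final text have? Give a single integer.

Answer: 14

Derivation:
Hunk 1: at line 4 remove [bhhw] add [rxxsk,bhvn,iis] -> 13 lines: nay jgzf kazv uiqqy lmt rxxsk bhvn iis uzlci dmugs kyd yjsg kgo
Hunk 2: at line 4 remove [rxxsk,bhvn,iis] add [gzd,zth] -> 12 lines: nay jgzf kazv uiqqy lmt gzd zth uzlci dmugs kyd yjsg kgo
Hunk 3: at line 9 remove [kyd,yjsg] add [yzcu,zfbn,hmo] -> 13 lines: nay jgzf kazv uiqqy lmt gzd zth uzlci dmugs yzcu zfbn hmo kgo
Hunk 4: at line 8 remove [yzcu,zfbn] add [xvmrm,hlc,bmfg] -> 14 lines: nay jgzf kazv uiqqy lmt gzd zth uzlci dmugs xvmrm hlc bmfg hmo kgo
Hunk 5: at line 6 remove [uzlci,dmugs] add [eps,hlrr] -> 14 lines: nay jgzf kazv uiqqy lmt gzd zth eps hlrr xvmrm hlc bmfg hmo kgo
Hunk 6: at line 1 remove [jgzf,kazv,uiqqy] add [xnrl,bpk,mpnv] -> 14 lines: nay xnrl bpk mpnv lmt gzd zth eps hlrr xvmrm hlc bmfg hmo kgo
Final line count: 14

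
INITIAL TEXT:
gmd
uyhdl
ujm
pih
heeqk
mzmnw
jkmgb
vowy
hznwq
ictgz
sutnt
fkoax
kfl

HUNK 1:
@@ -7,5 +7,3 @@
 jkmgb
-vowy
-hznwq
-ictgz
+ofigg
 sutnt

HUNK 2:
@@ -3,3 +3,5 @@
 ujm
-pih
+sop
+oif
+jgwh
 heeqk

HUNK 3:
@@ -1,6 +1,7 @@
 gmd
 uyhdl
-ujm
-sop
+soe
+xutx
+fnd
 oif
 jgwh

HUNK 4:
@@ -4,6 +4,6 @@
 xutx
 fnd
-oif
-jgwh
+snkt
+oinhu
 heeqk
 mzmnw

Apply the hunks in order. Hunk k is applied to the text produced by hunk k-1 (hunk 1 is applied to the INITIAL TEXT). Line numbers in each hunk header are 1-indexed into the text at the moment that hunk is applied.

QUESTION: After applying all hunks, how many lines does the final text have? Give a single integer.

Hunk 1: at line 7 remove [vowy,hznwq,ictgz] add [ofigg] -> 11 lines: gmd uyhdl ujm pih heeqk mzmnw jkmgb ofigg sutnt fkoax kfl
Hunk 2: at line 3 remove [pih] add [sop,oif,jgwh] -> 13 lines: gmd uyhdl ujm sop oif jgwh heeqk mzmnw jkmgb ofigg sutnt fkoax kfl
Hunk 3: at line 1 remove [ujm,sop] add [soe,xutx,fnd] -> 14 lines: gmd uyhdl soe xutx fnd oif jgwh heeqk mzmnw jkmgb ofigg sutnt fkoax kfl
Hunk 4: at line 4 remove [oif,jgwh] add [snkt,oinhu] -> 14 lines: gmd uyhdl soe xutx fnd snkt oinhu heeqk mzmnw jkmgb ofigg sutnt fkoax kfl
Final line count: 14

Answer: 14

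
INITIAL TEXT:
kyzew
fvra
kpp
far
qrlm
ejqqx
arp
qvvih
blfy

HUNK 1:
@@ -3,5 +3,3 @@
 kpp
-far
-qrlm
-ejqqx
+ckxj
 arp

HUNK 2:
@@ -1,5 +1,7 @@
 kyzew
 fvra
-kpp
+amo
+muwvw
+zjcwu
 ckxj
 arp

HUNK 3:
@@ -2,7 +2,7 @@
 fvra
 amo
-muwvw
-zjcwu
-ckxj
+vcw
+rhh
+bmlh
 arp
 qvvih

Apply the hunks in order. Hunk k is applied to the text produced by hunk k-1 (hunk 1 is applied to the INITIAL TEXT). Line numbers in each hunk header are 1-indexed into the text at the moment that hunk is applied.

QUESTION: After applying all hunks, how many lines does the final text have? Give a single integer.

Answer: 9

Derivation:
Hunk 1: at line 3 remove [far,qrlm,ejqqx] add [ckxj] -> 7 lines: kyzew fvra kpp ckxj arp qvvih blfy
Hunk 2: at line 1 remove [kpp] add [amo,muwvw,zjcwu] -> 9 lines: kyzew fvra amo muwvw zjcwu ckxj arp qvvih blfy
Hunk 3: at line 2 remove [muwvw,zjcwu,ckxj] add [vcw,rhh,bmlh] -> 9 lines: kyzew fvra amo vcw rhh bmlh arp qvvih blfy
Final line count: 9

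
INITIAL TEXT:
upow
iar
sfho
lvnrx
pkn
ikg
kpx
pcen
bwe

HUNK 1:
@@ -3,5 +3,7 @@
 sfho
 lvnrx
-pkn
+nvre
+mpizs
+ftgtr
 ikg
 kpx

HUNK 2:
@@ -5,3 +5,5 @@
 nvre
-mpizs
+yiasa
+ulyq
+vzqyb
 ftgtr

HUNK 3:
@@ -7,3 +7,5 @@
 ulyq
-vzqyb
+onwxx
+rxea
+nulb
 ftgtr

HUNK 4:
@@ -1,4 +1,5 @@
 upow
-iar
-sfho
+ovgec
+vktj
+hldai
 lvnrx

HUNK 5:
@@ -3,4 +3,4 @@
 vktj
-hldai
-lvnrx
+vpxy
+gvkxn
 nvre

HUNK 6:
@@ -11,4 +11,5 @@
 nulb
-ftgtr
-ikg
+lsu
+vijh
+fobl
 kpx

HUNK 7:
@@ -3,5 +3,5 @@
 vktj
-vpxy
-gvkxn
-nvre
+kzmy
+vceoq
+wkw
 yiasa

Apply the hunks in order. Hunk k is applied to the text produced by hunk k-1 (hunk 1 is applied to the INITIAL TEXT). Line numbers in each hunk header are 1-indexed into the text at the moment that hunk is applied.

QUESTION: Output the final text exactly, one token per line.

Hunk 1: at line 3 remove [pkn] add [nvre,mpizs,ftgtr] -> 11 lines: upow iar sfho lvnrx nvre mpizs ftgtr ikg kpx pcen bwe
Hunk 2: at line 5 remove [mpizs] add [yiasa,ulyq,vzqyb] -> 13 lines: upow iar sfho lvnrx nvre yiasa ulyq vzqyb ftgtr ikg kpx pcen bwe
Hunk 3: at line 7 remove [vzqyb] add [onwxx,rxea,nulb] -> 15 lines: upow iar sfho lvnrx nvre yiasa ulyq onwxx rxea nulb ftgtr ikg kpx pcen bwe
Hunk 4: at line 1 remove [iar,sfho] add [ovgec,vktj,hldai] -> 16 lines: upow ovgec vktj hldai lvnrx nvre yiasa ulyq onwxx rxea nulb ftgtr ikg kpx pcen bwe
Hunk 5: at line 3 remove [hldai,lvnrx] add [vpxy,gvkxn] -> 16 lines: upow ovgec vktj vpxy gvkxn nvre yiasa ulyq onwxx rxea nulb ftgtr ikg kpx pcen bwe
Hunk 6: at line 11 remove [ftgtr,ikg] add [lsu,vijh,fobl] -> 17 lines: upow ovgec vktj vpxy gvkxn nvre yiasa ulyq onwxx rxea nulb lsu vijh fobl kpx pcen bwe
Hunk 7: at line 3 remove [vpxy,gvkxn,nvre] add [kzmy,vceoq,wkw] -> 17 lines: upow ovgec vktj kzmy vceoq wkw yiasa ulyq onwxx rxea nulb lsu vijh fobl kpx pcen bwe

Answer: upow
ovgec
vktj
kzmy
vceoq
wkw
yiasa
ulyq
onwxx
rxea
nulb
lsu
vijh
fobl
kpx
pcen
bwe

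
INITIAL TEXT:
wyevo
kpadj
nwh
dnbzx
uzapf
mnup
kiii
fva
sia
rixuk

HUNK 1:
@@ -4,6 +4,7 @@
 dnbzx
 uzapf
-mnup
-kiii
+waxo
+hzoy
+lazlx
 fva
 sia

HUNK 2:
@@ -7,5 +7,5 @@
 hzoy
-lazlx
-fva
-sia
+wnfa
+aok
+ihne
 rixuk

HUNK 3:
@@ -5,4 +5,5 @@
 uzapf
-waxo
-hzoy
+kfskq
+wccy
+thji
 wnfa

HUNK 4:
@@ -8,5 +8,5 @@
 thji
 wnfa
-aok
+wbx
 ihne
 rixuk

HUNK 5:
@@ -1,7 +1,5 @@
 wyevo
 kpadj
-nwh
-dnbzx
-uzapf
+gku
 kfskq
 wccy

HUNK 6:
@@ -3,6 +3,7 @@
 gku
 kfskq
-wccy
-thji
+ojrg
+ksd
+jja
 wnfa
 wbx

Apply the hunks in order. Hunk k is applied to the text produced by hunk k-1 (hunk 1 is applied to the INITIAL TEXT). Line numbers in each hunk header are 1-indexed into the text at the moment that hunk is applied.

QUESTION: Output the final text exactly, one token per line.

Hunk 1: at line 4 remove [mnup,kiii] add [waxo,hzoy,lazlx] -> 11 lines: wyevo kpadj nwh dnbzx uzapf waxo hzoy lazlx fva sia rixuk
Hunk 2: at line 7 remove [lazlx,fva,sia] add [wnfa,aok,ihne] -> 11 lines: wyevo kpadj nwh dnbzx uzapf waxo hzoy wnfa aok ihne rixuk
Hunk 3: at line 5 remove [waxo,hzoy] add [kfskq,wccy,thji] -> 12 lines: wyevo kpadj nwh dnbzx uzapf kfskq wccy thji wnfa aok ihne rixuk
Hunk 4: at line 8 remove [aok] add [wbx] -> 12 lines: wyevo kpadj nwh dnbzx uzapf kfskq wccy thji wnfa wbx ihne rixuk
Hunk 5: at line 1 remove [nwh,dnbzx,uzapf] add [gku] -> 10 lines: wyevo kpadj gku kfskq wccy thji wnfa wbx ihne rixuk
Hunk 6: at line 3 remove [wccy,thji] add [ojrg,ksd,jja] -> 11 lines: wyevo kpadj gku kfskq ojrg ksd jja wnfa wbx ihne rixuk

Answer: wyevo
kpadj
gku
kfskq
ojrg
ksd
jja
wnfa
wbx
ihne
rixuk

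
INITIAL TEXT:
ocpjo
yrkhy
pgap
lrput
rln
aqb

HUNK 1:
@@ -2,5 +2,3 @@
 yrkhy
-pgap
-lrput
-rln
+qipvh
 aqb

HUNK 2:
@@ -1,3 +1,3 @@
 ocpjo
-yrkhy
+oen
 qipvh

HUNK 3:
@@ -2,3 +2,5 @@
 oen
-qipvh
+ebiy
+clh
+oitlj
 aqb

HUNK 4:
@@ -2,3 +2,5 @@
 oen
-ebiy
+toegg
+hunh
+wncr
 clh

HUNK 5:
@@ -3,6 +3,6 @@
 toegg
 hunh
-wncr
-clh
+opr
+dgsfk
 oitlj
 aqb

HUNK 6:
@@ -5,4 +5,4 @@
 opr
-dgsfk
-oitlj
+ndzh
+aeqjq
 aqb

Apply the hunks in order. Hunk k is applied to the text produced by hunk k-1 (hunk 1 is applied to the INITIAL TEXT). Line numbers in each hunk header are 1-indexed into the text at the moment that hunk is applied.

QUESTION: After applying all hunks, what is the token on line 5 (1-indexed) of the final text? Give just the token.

Answer: opr

Derivation:
Hunk 1: at line 2 remove [pgap,lrput,rln] add [qipvh] -> 4 lines: ocpjo yrkhy qipvh aqb
Hunk 2: at line 1 remove [yrkhy] add [oen] -> 4 lines: ocpjo oen qipvh aqb
Hunk 3: at line 2 remove [qipvh] add [ebiy,clh,oitlj] -> 6 lines: ocpjo oen ebiy clh oitlj aqb
Hunk 4: at line 2 remove [ebiy] add [toegg,hunh,wncr] -> 8 lines: ocpjo oen toegg hunh wncr clh oitlj aqb
Hunk 5: at line 3 remove [wncr,clh] add [opr,dgsfk] -> 8 lines: ocpjo oen toegg hunh opr dgsfk oitlj aqb
Hunk 6: at line 5 remove [dgsfk,oitlj] add [ndzh,aeqjq] -> 8 lines: ocpjo oen toegg hunh opr ndzh aeqjq aqb
Final line 5: opr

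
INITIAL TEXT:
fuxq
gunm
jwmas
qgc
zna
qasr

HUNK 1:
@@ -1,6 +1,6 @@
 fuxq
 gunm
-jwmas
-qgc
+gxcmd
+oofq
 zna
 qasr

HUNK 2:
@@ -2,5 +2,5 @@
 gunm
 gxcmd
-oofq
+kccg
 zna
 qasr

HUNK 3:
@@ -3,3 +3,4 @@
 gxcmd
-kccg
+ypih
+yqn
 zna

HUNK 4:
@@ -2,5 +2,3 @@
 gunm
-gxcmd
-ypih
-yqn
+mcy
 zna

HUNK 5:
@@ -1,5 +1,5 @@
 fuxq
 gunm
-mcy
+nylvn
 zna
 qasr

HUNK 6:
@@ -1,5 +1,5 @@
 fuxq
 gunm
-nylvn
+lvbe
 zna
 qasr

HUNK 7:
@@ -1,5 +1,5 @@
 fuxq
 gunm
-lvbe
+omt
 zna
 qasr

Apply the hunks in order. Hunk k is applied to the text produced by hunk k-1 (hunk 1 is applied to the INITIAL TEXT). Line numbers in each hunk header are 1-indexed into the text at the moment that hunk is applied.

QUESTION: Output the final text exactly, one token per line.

Hunk 1: at line 1 remove [jwmas,qgc] add [gxcmd,oofq] -> 6 lines: fuxq gunm gxcmd oofq zna qasr
Hunk 2: at line 2 remove [oofq] add [kccg] -> 6 lines: fuxq gunm gxcmd kccg zna qasr
Hunk 3: at line 3 remove [kccg] add [ypih,yqn] -> 7 lines: fuxq gunm gxcmd ypih yqn zna qasr
Hunk 4: at line 2 remove [gxcmd,ypih,yqn] add [mcy] -> 5 lines: fuxq gunm mcy zna qasr
Hunk 5: at line 1 remove [mcy] add [nylvn] -> 5 lines: fuxq gunm nylvn zna qasr
Hunk 6: at line 1 remove [nylvn] add [lvbe] -> 5 lines: fuxq gunm lvbe zna qasr
Hunk 7: at line 1 remove [lvbe] add [omt] -> 5 lines: fuxq gunm omt zna qasr

Answer: fuxq
gunm
omt
zna
qasr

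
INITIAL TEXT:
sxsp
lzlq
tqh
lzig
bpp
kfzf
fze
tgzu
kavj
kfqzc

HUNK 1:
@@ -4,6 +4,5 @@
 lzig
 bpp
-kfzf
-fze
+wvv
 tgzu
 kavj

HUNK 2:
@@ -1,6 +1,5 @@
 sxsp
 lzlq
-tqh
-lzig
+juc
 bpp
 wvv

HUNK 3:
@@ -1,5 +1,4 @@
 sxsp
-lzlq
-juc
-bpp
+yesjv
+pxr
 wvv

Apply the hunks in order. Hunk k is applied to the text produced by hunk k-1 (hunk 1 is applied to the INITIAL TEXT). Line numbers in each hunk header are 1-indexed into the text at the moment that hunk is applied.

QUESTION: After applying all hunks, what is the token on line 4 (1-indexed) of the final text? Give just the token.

Hunk 1: at line 4 remove [kfzf,fze] add [wvv] -> 9 lines: sxsp lzlq tqh lzig bpp wvv tgzu kavj kfqzc
Hunk 2: at line 1 remove [tqh,lzig] add [juc] -> 8 lines: sxsp lzlq juc bpp wvv tgzu kavj kfqzc
Hunk 3: at line 1 remove [lzlq,juc,bpp] add [yesjv,pxr] -> 7 lines: sxsp yesjv pxr wvv tgzu kavj kfqzc
Final line 4: wvv

Answer: wvv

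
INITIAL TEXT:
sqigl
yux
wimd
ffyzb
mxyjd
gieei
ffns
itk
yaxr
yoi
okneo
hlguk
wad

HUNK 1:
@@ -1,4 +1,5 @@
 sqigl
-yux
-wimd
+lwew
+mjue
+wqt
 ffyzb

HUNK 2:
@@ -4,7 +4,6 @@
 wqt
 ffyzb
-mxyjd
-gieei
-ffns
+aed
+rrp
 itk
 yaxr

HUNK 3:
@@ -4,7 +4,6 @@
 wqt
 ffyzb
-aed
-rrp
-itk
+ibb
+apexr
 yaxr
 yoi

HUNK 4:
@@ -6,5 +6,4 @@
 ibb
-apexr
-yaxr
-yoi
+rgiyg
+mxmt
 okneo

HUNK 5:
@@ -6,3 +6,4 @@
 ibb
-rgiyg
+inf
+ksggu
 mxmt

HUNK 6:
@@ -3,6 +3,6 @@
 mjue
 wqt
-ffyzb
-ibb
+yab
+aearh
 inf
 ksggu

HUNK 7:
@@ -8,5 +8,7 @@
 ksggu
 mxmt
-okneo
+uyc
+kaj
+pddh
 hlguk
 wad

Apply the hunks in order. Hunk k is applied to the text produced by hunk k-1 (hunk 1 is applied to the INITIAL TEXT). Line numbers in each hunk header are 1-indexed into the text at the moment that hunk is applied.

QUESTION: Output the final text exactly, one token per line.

Answer: sqigl
lwew
mjue
wqt
yab
aearh
inf
ksggu
mxmt
uyc
kaj
pddh
hlguk
wad

Derivation:
Hunk 1: at line 1 remove [yux,wimd] add [lwew,mjue,wqt] -> 14 lines: sqigl lwew mjue wqt ffyzb mxyjd gieei ffns itk yaxr yoi okneo hlguk wad
Hunk 2: at line 4 remove [mxyjd,gieei,ffns] add [aed,rrp] -> 13 lines: sqigl lwew mjue wqt ffyzb aed rrp itk yaxr yoi okneo hlguk wad
Hunk 3: at line 4 remove [aed,rrp,itk] add [ibb,apexr] -> 12 lines: sqigl lwew mjue wqt ffyzb ibb apexr yaxr yoi okneo hlguk wad
Hunk 4: at line 6 remove [apexr,yaxr,yoi] add [rgiyg,mxmt] -> 11 lines: sqigl lwew mjue wqt ffyzb ibb rgiyg mxmt okneo hlguk wad
Hunk 5: at line 6 remove [rgiyg] add [inf,ksggu] -> 12 lines: sqigl lwew mjue wqt ffyzb ibb inf ksggu mxmt okneo hlguk wad
Hunk 6: at line 3 remove [ffyzb,ibb] add [yab,aearh] -> 12 lines: sqigl lwew mjue wqt yab aearh inf ksggu mxmt okneo hlguk wad
Hunk 7: at line 8 remove [okneo] add [uyc,kaj,pddh] -> 14 lines: sqigl lwew mjue wqt yab aearh inf ksggu mxmt uyc kaj pddh hlguk wad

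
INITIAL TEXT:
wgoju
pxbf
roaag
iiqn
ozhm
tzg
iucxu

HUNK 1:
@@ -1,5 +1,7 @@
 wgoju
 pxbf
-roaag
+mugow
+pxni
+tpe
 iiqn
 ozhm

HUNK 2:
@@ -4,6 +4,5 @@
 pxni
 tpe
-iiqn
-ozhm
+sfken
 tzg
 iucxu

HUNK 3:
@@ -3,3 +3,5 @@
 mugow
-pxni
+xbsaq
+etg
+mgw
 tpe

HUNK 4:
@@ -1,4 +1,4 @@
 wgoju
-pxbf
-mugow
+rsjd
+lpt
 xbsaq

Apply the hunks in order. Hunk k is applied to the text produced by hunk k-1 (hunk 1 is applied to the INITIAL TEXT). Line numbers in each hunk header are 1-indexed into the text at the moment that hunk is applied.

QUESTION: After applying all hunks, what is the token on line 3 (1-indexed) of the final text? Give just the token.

Hunk 1: at line 1 remove [roaag] add [mugow,pxni,tpe] -> 9 lines: wgoju pxbf mugow pxni tpe iiqn ozhm tzg iucxu
Hunk 2: at line 4 remove [iiqn,ozhm] add [sfken] -> 8 lines: wgoju pxbf mugow pxni tpe sfken tzg iucxu
Hunk 3: at line 3 remove [pxni] add [xbsaq,etg,mgw] -> 10 lines: wgoju pxbf mugow xbsaq etg mgw tpe sfken tzg iucxu
Hunk 4: at line 1 remove [pxbf,mugow] add [rsjd,lpt] -> 10 lines: wgoju rsjd lpt xbsaq etg mgw tpe sfken tzg iucxu
Final line 3: lpt

Answer: lpt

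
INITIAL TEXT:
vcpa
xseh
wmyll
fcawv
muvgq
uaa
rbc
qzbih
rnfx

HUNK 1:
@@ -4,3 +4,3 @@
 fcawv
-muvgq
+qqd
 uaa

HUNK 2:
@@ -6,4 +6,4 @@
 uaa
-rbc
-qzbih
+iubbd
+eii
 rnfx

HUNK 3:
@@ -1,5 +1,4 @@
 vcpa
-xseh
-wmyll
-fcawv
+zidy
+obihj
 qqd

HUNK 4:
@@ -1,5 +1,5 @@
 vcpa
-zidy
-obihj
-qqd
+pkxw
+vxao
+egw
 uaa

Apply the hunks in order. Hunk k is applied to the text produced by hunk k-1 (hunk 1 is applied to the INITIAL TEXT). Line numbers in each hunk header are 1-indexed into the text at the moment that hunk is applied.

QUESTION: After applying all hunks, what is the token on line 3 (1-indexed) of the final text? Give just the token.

Answer: vxao

Derivation:
Hunk 1: at line 4 remove [muvgq] add [qqd] -> 9 lines: vcpa xseh wmyll fcawv qqd uaa rbc qzbih rnfx
Hunk 2: at line 6 remove [rbc,qzbih] add [iubbd,eii] -> 9 lines: vcpa xseh wmyll fcawv qqd uaa iubbd eii rnfx
Hunk 3: at line 1 remove [xseh,wmyll,fcawv] add [zidy,obihj] -> 8 lines: vcpa zidy obihj qqd uaa iubbd eii rnfx
Hunk 4: at line 1 remove [zidy,obihj,qqd] add [pkxw,vxao,egw] -> 8 lines: vcpa pkxw vxao egw uaa iubbd eii rnfx
Final line 3: vxao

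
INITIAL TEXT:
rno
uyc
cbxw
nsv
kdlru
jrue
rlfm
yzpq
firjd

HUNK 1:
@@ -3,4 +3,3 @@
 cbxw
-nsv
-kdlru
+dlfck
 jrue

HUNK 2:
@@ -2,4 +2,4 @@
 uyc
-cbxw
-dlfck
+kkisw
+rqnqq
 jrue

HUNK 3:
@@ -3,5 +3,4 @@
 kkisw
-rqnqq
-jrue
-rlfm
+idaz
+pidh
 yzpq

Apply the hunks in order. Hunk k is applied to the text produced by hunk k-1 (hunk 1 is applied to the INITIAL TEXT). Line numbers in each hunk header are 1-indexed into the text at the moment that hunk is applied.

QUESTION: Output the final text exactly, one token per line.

Answer: rno
uyc
kkisw
idaz
pidh
yzpq
firjd

Derivation:
Hunk 1: at line 3 remove [nsv,kdlru] add [dlfck] -> 8 lines: rno uyc cbxw dlfck jrue rlfm yzpq firjd
Hunk 2: at line 2 remove [cbxw,dlfck] add [kkisw,rqnqq] -> 8 lines: rno uyc kkisw rqnqq jrue rlfm yzpq firjd
Hunk 3: at line 3 remove [rqnqq,jrue,rlfm] add [idaz,pidh] -> 7 lines: rno uyc kkisw idaz pidh yzpq firjd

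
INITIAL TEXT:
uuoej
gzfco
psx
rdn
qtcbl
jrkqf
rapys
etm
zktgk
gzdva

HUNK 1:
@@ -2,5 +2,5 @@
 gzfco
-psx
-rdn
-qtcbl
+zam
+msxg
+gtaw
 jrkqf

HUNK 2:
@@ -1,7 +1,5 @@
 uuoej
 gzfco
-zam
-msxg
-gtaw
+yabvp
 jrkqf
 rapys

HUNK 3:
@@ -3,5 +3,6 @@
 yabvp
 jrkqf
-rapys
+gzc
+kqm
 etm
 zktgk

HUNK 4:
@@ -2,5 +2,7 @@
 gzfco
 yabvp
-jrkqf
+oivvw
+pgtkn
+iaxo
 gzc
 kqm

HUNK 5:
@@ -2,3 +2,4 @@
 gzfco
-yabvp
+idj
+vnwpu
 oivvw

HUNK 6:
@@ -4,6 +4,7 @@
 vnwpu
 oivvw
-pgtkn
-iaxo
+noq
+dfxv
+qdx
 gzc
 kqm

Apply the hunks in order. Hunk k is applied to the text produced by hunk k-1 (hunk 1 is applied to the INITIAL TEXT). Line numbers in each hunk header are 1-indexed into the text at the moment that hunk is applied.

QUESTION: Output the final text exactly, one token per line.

Hunk 1: at line 2 remove [psx,rdn,qtcbl] add [zam,msxg,gtaw] -> 10 lines: uuoej gzfco zam msxg gtaw jrkqf rapys etm zktgk gzdva
Hunk 2: at line 1 remove [zam,msxg,gtaw] add [yabvp] -> 8 lines: uuoej gzfco yabvp jrkqf rapys etm zktgk gzdva
Hunk 3: at line 3 remove [rapys] add [gzc,kqm] -> 9 lines: uuoej gzfco yabvp jrkqf gzc kqm etm zktgk gzdva
Hunk 4: at line 2 remove [jrkqf] add [oivvw,pgtkn,iaxo] -> 11 lines: uuoej gzfco yabvp oivvw pgtkn iaxo gzc kqm etm zktgk gzdva
Hunk 5: at line 2 remove [yabvp] add [idj,vnwpu] -> 12 lines: uuoej gzfco idj vnwpu oivvw pgtkn iaxo gzc kqm etm zktgk gzdva
Hunk 6: at line 4 remove [pgtkn,iaxo] add [noq,dfxv,qdx] -> 13 lines: uuoej gzfco idj vnwpu oivvw noq dfxv qdx gzc kqm etm zktgk gzdva

Answer: uuoej
gzfco
idj
vnwpu
oivvw
noq
dfxv
qdx
gzc
kqm
etm
zktgk
gzdva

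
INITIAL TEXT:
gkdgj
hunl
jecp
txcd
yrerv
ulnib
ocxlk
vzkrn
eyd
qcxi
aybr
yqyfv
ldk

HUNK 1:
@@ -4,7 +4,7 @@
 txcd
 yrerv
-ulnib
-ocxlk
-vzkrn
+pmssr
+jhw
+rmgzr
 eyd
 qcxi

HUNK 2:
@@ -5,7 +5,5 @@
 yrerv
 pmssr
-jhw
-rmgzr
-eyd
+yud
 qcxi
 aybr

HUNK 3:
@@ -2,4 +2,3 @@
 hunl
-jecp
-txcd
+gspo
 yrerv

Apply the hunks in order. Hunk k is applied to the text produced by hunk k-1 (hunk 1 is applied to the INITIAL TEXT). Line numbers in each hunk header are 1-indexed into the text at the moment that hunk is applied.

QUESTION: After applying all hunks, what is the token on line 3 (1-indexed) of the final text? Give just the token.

Answer: gspo

Derivation:
Hunk 1: at line 4 remove [ulnib,ocxlk,vzkrn] add [pmssr,jhw,rmgzr] -> 13 lines: gkdgj hunl jecp txcd yrerv pmssr jhw rmgzr eyd qcxi aybr yqyfv ldk
Hunk 2: at line 5 remove [jhw,rmgzr,eyd] add [yud] -> 11 lines: gkdgj hunl jecp txcd yrerv pmssr yud qcxi aybr yqyfv ldk
Hunk 3: at line 2 remove [jecp,txcd] add [gspo] -> 10 lines: gkdgj hunl gspo yrerv pmssr yud qcxi aybr yqyfv ldk
Final line 3: gspo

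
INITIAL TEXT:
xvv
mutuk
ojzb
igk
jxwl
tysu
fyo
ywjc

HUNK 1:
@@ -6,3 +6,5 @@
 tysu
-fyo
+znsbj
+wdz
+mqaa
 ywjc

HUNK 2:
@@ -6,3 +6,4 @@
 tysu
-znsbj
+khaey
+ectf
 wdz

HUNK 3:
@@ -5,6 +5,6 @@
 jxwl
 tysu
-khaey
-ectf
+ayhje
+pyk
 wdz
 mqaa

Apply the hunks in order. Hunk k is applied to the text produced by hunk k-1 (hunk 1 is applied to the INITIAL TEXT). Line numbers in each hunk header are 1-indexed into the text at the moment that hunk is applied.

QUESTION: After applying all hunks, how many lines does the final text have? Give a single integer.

Hunk 1: at line 6 remove [fyo] add [znsbj,wdz,mqaa] -> 10 lines: xvv mutuk ojzb igk jxwl tysu znsbj wdz mqaa ywjc
Hunk 2: at line 6 remove [znsbj] add [khaey,ectf] -> 11 lines: xvv mutuk ojzb igk jxwl tysu khaey ectf wdz mqaa ywjc
Hunk 3: at line 5 remove [khaey,ectf] add [ayhje,pyk] -> 11 lines: xvv mutuk ojzb igk jxwl tysu ayhje pyk wdz mqaa ywjc
Final line count: 11

Answer: 11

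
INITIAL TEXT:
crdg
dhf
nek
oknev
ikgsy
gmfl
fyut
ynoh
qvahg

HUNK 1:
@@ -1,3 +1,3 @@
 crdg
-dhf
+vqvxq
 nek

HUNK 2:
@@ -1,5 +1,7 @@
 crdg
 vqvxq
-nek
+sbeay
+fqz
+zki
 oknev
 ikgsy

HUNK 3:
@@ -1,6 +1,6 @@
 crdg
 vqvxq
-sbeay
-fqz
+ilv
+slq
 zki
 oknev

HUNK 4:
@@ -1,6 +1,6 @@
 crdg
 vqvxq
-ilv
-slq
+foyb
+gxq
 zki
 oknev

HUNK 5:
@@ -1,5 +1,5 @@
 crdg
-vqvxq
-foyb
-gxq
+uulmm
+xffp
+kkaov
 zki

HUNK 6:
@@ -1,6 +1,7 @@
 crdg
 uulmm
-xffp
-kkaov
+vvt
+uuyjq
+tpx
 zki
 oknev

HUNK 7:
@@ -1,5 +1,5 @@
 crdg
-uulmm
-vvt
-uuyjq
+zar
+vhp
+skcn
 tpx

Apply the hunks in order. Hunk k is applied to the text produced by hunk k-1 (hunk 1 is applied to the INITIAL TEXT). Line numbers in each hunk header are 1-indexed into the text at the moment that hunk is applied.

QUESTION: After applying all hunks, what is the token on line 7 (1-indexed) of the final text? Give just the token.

Hunk 1: at line 1 remove [dhf] add [vqvxq] -> 9 lines: crdg vqvxq nek oknev ikgsy gmfl fyut ynoh qvahg
Hunk 2: at line 1 remove [nek] add [sbeay,fqz,zki] -> 11 lines: crdg vqvxq sbeay fqz zki oknev ikgsy gmfl fyut ynoh qvahg
Hunk 3: at line 1 remove [sbeay,fqz] add [ilv,slq] -> 11 lines: crdg vqvxq ilv slq zki oknev ikgsy gmfl fyut ynoh qvahg
Hunk 4: at line 1 remove [ilv,slq] add [foyb,gxq] -> 11 lines: crdg vqvxq foyb gxq zki oknev ikgsy gmfl fyut ynoh qvahg
Hunk 5: at line 1 remove [vqvxq,foyb,gxq] add [uulmm,xffp,kkaov] -> 11 lines: crdg uulmm xffp kkaov zki oknev ikgsy gmfl fyut ynoh qvahg
Hunk 6: at line 1 remove [xffp,kkaov] add [vvt,uuyjq,tpx] -> 12 lines: crdg uulmm vvt uuyjq tpx zki oknev ikgsy gmfl fyut ynoh qvahg
Hunk 7: at line 1 remove [uulmm,vvt,uuyjq] add [zar,vhp,skcn] -> 12 lines: crdg zar vhp skcn tpx zki oknev ikgsy gmfl fyut ynoh qvahg
Final line 7: oknev

Answer: oknev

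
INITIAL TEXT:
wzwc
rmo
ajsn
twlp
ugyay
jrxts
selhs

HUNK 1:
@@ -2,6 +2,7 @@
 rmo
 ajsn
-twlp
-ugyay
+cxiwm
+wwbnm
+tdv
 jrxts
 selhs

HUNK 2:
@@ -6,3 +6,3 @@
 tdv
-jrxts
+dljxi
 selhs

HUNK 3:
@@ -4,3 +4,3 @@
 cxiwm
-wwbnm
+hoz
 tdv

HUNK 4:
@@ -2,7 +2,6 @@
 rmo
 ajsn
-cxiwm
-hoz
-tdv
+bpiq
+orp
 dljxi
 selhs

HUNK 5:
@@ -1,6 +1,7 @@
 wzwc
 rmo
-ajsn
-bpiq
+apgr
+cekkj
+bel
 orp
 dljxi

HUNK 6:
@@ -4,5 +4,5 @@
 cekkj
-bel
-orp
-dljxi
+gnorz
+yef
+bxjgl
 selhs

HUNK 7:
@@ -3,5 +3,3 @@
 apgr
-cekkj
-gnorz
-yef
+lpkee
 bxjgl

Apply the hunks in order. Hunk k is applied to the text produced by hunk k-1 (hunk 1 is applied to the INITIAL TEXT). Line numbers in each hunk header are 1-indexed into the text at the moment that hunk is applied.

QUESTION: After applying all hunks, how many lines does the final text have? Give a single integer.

Hunk 1: at line 2 remove [twlp,ugyay] add [cxiwm,wwbnm,tdv] -> 8 lines: wzwc rmo ajsn cxiwm wwbnm tdv jrxts selhs
Hunk 2: at line 6 remove [jrxts] add [dljxi] -> 8 lines: wzwc rmo ajsn cxiwm wwbnm tdv dljxi selhs
Hunk 3: at line 4 remove [wwbnm] add [hoz] -> 8 lines: wzwc rmo ajsn cxiwm hoz tdv dljxi selhs
Hunk 4: at line 2 remove [cxiwm,hoz,tdv] add [bpiq,orp] -> 7 lines: wzwc rmo ajsn bpiq orp dljxi selhs
Hunk 5: at line 1 remove [ajsn,bpiq] add [apgr,cekkj,bel] -> 8 lines: wzwc rmo apgr cekkj bel orp dljxi selhs
Hunk 6: at line 4 remove [bel,orp,dljxi] add [gnorz,yef,bxjgl] -> 8 lines: wzwc rmo apgr cekkj gnorz yef bxjgl selhs
Hunk 7: at line 3 remove [cekkj,gnorz,yef] add [lpkee] -> 6 lines: wzwc rmo apgr lpkee bxjgl selhs
Final line count: 6

Answer: 6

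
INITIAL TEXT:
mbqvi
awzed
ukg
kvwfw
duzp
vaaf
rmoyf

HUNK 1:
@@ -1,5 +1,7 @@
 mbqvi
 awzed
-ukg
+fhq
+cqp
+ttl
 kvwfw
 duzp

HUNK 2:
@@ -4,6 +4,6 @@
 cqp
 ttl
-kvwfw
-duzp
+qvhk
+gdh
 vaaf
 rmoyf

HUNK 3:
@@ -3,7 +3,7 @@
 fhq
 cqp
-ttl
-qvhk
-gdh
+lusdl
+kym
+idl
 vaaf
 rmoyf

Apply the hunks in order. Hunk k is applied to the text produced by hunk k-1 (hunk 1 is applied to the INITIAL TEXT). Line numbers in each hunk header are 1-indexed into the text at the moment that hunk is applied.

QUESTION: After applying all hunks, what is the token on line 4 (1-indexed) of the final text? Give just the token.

Hunk 1: at line 1 remove [ukg] add [fhq,cqp,ttl] -> 9 lines: mbqvi awzed fhq cqp ttl kvwfw duzp vaaf rmoyf
Hunk 2: at line 4 remove [kvwfw,duzp] add [qvhk,gdh] -> 9 lines: mbqvi awzed fhq cqp ttl qvhk gdh vaaf rmoyf
Hunk 3: at line 3 remove [ttl,qvhk,gdh] add [lusdl,kym,idl] -> 9 lines: mbqvi awzed fhq cqp lusdl kym idl vaaf rmoyf
Final line 4: cqp

Answer: cqp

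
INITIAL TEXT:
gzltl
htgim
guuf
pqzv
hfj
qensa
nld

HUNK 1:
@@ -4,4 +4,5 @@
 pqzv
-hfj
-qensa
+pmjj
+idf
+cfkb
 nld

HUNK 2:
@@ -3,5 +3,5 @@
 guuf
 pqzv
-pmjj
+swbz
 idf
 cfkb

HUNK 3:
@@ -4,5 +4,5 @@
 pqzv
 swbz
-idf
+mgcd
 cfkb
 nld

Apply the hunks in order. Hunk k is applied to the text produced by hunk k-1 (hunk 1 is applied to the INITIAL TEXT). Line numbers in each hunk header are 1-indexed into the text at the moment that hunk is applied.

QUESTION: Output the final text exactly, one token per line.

Hunk 1: at line 4 remove [hfj,qensa] add [pmjj,idf,cfkb] -> 8 lines: gzltl htgim guuf pqzv pmjj idf cfkb nld
Hunk 2: at line 3 remove [pmjj] add [swbz] -> 8 lines: gzltl htgim guuf pqzv swbz idf cfkb nld
Hunk 3: at line 4 remove [idf] add [mgcd] -> 8 lines: gzltl htgim guuf pqzv swbz mgcd cfkb nld

Answer: gzltl
htgim
guuf
pqzv
swbz
mgcd
cfkb
nld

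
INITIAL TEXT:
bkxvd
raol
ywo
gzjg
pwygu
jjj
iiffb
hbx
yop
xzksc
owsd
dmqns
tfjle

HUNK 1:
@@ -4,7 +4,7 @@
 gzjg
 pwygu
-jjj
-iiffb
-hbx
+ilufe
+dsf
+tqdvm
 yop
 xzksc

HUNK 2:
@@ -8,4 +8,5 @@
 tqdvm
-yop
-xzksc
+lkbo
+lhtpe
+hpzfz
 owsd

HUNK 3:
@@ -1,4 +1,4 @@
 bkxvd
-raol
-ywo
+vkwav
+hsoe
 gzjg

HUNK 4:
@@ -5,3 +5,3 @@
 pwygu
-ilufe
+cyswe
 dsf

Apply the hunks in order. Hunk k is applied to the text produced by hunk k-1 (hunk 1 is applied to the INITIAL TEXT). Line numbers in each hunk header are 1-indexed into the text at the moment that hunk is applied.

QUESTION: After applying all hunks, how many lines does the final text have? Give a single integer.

Answer: 14

Derivation:
Hunk 1: at line 4 remove [jjj,iiffb,hbx] add [ilufe,dsf,tqdvm] -> 13 lines: bkxvd raol ywo gzjg pwygu ilufe dsf tqdvm yop xzksc owsd dmqns tfjle
Hunk 2: at line 8 remove [yop,xzksc] add [lkbo,lhtpe,hpzfz] -> 14 lines: bkxvd raol ywo gzjg pwygu ilufe dsf tqdvm lkbo lhtpe hpzfz owsd dmqns tfjle
Hunk 3: at line 1 remove [raol,ywo] add [vkwav,hsoe] -> 14 lines: bkxvd vkwav hsoe gzjg pwygu ilufe dsf tqdvm lkbo lhtpe hpzfz owsd dmqns tfjle
Hunk 4: at line 5 remove [ilufe] add [cyswe] -> 14 lines: bkxvd vkwav hsoe gzjg pwygu cyswe dsf tqdvm lkbo lhtpe hpzfz owsd dmqns tfjle
Final line count: 14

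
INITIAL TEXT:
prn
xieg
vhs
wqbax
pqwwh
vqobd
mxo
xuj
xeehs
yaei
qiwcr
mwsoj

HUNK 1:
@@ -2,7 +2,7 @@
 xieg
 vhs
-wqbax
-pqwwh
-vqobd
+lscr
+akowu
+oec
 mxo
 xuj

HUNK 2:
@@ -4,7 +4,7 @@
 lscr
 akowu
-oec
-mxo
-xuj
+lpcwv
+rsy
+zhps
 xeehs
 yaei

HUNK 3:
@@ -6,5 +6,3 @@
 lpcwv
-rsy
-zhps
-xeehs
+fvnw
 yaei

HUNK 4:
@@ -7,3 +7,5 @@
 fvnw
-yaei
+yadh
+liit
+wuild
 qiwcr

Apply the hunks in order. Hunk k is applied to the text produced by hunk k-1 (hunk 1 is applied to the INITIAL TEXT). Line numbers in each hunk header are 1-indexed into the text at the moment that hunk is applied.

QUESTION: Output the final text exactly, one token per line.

Answer: prn
xieg
vhs
lscr
akowu
lpcwv
fvnw
yadh
liit
wuild
qiwcr
mwsoj

Derivation:
Hunk 1: at line 2 remove [wqbax,pqwwh,vqobd] add [lscr,akowu,oec] -> 12 lines: prn xieg vhs lscr akowu oec mxo xuj xeehs yaei qiwcr mwsoj
Hunk 2: at line 4 remove [oec,mxo,xuj] add [lpcwv,rsy,zhps] -> 12 lines: prn xieg vhs lscr akowu lpcwv rsy zhps xeehs yaei qiwcr mwsoj
Hunk 3: at line 6 remove [rsy,zhps,xeehs] add [fvnw] -> 10 lines: prn xieg vhs lscr akowu lpcwv fvnw yaei qiwcr mwsoj
Hunk 4: at line 7 remove [yaei] add [yadh,liit,wuild] -> 12 lines: prn xieg vhs lscr akowu lpcwv fvnw yadh liit wuild qiwcr mwsoj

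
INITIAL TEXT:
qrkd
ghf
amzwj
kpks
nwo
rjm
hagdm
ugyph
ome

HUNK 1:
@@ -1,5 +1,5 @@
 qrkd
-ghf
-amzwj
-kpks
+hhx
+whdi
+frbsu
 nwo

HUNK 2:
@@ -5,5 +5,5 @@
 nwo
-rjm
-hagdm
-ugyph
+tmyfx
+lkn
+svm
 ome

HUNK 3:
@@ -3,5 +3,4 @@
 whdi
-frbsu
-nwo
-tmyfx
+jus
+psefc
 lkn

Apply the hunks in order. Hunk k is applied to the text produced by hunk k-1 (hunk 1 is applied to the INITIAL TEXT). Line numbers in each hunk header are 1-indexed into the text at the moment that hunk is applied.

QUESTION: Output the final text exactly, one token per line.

Answer: qrkd
hhx
whdi
jus
psefc
lkn
svm
ome

Derivation:
Hunk 1: at line 1 remove [ghf,amzwj,kpks] add [hhx,whdi,frbsu] -> 9 lines: qrkd hhx whdi frbsu nwo rjm hagdm ugyph ome
Hunk 2: at line 5 remove [rjm,hagdm,ugyph] add [tmyfx,lkn,svm] -> 9 lines: qrkd hhx whdi frbsu nwo tmyfx lkn svm ome
Hunk 3: at line 3 remove [frbsu,nwo,tmyfx] add [jus,psefc] -> 8 lines: qrkd hhx whdi jus psefc lkn svm ome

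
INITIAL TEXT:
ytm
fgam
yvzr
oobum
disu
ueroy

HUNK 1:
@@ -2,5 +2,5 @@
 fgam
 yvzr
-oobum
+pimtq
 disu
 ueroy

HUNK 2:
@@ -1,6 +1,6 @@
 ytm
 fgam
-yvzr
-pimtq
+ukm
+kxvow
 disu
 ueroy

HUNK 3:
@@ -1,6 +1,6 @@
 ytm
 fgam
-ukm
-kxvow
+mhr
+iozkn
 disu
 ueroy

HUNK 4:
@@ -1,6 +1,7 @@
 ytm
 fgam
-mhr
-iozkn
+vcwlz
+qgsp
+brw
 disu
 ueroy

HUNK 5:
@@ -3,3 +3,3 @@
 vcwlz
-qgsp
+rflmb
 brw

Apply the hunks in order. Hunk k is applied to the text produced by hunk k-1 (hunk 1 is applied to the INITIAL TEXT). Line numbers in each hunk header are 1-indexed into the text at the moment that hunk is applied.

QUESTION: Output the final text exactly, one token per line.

Hunk 1: at line 2 remove [oobum] add [pimtq] -> 6 lines: ytm fgam yvzr pimtq disu ueroy
Hunk 2: at line 1 remove [yvzr,pimtq] add [ukm,kxvow] -> 6 lines: ytm fgam ukm kxvow disu ueroy
Hunk 3: at line 1 remove [ukm,kxvow] add [mhr,iozkn] -> 6 lines: ytm fgam mhr iozkn disu ueroy
Hunk 4: at line 1 remove [mhr,iozkn] add [vcwlz,qgsp,brw] -> 7 lines: ytm fgam vcwlz qgsp brw disu ueroy
Hunk 5: at line 3 remove [qgsp] add [rflmb] -> 7 lines: ytm fgam vcwlz rflmb brw disu ueroy

Answer: ytm
fgam
vcwlz
rflmb
brw
disu
ueroy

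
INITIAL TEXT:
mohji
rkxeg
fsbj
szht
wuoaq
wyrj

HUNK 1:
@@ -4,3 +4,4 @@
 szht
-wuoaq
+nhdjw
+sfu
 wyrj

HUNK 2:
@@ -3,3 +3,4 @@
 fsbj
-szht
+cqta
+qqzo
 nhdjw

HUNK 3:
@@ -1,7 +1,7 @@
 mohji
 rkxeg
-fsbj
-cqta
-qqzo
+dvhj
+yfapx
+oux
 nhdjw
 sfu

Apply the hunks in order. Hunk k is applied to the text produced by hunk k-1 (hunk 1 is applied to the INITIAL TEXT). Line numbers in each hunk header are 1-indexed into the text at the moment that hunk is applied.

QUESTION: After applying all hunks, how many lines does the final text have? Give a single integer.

Answer: 8

Derivation:
Hunk 1: at line 4 remove [wuoaq] add [nhdjw,sfu] -> 7 lines: mohji rkxeg fsbj szht nhdjw sfu wyrj
Hunk 2: at line 3 remove [szht] add [cqta,qqzo] -> 8 lines: mohji rkxeg fsbj cqta qqzo nhdjw sfu wyrj
Hunk 3: at line 1 remove [fsbj,cqta,qqzo] add [dvhj,yfapx,oux] -> 8 lines: mohji rkxeg dvhj yfapx oux nhdjw sfu wyrj
Final line count: 8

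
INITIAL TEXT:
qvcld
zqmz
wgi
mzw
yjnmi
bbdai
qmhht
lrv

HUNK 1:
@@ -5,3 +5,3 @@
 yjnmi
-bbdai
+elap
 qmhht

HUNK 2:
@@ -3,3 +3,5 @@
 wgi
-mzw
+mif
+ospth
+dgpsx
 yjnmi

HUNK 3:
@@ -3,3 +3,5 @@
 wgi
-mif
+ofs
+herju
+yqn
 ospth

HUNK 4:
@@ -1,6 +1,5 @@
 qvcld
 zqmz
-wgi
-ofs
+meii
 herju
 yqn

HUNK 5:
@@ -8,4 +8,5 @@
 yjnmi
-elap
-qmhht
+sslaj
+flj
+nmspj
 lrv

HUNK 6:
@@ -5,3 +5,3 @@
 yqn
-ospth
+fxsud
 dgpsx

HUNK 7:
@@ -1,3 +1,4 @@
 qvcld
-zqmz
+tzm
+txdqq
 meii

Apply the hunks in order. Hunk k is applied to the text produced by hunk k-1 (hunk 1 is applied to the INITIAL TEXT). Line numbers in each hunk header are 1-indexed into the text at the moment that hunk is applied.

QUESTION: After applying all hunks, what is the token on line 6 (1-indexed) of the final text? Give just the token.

Hunk 1: at line 5 remove [bbdai] add [elap] -> 8 lines: qvcld zqmz wgi mzw yjnmi elap qmhht lrv
Hunk 2: at line 3 remove [mzw] add [mif,ospth,dgpsx] -> 10 lines: qvcld zqmz wgi mif ospth dgpsx yjnmi elap qmhht lrv
Hunk 3: at line 3 remove [mif] add [ofs,herju,yqn] -> 12 lines: qvcld zqmz wgi ofs herju yqn ospth dgpsx yjnmi elap qmhht lrv
Hunk 4: at line 1 remove [wgi,ofs] add [meii] -> 11 lines: qvcld zqmz meii herju yqn ospth dgpsx yjnmi elap qmhht lrv
Hunk 5: at line 8 remove [elap,qmhht] add [sslaj,flj,nmspj] -> 12 lines: qvcld zqmz meii herju yqn ospth dgpsx yjnmi sslaj flj nmspj lrv
Hunk 6: at line 5 remove [ospth] add [fxsud] -> 12 lines: qvcld zqmz meii herju yqn fxsud dgpsx yjnmi sslaj flj nmspj lrv
Hunk 7: at line 1 remove [zqmz] add [tzm,txdqq] -> 13 lines: qvcld tzm txdqq meii herju yqn fxsud dgpsx yjnmi sslaj flj nmspj lrv
Final line 6: yqn

Answer: yqn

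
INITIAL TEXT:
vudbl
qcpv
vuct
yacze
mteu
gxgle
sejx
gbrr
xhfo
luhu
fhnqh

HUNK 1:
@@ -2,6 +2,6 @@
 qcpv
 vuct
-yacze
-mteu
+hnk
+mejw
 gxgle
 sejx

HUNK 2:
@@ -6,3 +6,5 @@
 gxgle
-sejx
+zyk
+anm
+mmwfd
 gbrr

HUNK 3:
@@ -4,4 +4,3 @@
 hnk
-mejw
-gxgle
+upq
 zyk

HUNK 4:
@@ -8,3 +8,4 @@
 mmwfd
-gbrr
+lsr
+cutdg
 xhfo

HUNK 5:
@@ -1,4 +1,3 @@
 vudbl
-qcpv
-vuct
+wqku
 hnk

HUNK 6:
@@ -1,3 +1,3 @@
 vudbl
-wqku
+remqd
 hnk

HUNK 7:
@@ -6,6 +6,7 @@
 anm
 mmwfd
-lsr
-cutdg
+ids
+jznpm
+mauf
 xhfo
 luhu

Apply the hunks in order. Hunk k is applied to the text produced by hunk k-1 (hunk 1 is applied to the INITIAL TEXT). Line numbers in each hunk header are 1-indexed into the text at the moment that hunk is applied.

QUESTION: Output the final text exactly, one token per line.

Answer: vudbl
remqd
hnk
upq
zyk
anm
mmwfd
ids
jznpm
mauf
xhfo
luhu
fhnqh

Derivation:
Hunk 1: at line 2 remove [yacze,mteu] add [hnk,mejw] -> 11 lines: vudbl qcpv vuct hnk mejw gxgle sejx gbrr xhfo luhu fhnqh
Hunk 2: at line 6 remove [sejx] add [zyk,anm,mmwfd] -> 13 lines: vudbl qcpv vuct hnk mejw gxgle zyk anm mmwfd gbrr xhfo luhu fhnqh
Hunk 3: at line 4 remove [mejw,gxgle] add [upq] -> 12 lines: vudbl qcpv vuct hnk upq zyk anm mmwfd gbrr xhfo luhu fhnqh
Hunk 4: at line 8 remove [gbrr] add [lsr,cutdg] -> 13 lines: vudbl qcpv vuct hnk upq zyk anm mmwfd lsr cutdg xhfo luhu fhnqh
Hunk 5: at line 1 remove [qcpv,vuct] add [wqku] -> 12 lines: vudbl wqku hnk upq zyk anm mmwfd lsr cutdg xhfo luhu fhnqh
Hunk 6: at line 1 remove [wqku] add [remqd] -> 12 lines: vudbl remqd hnk upq zyk anm mmwfd lsr cutdg xhfo luhu fhnqh
Hunk 7: at line 6 remove [lsr,cutdg] add [ids,jznpm,mauf] -> 13 lines: vudbl remqd hnk upq zyk anm mmwfd ids jznpm mauf xhfo luhu fhnqh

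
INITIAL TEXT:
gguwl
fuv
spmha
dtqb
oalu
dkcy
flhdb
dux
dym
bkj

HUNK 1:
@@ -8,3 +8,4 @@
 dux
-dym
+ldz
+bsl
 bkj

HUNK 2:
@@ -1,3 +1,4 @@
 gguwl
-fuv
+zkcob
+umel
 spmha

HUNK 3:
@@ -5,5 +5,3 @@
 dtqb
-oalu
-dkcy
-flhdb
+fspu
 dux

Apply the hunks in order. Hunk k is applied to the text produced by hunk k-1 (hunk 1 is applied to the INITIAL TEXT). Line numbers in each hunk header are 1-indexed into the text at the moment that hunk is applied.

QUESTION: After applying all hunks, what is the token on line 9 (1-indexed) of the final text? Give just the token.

Answer: bsl

Derivation:
Hunk 1: at line 8 remove [dym] add [ldz,bsl] -> 11 lines: gguwl fuv spmha dtqb oalu dkcy flhdb dux ldz bsl bkj
Hunk 2: at line 1 remove [fuv] add [zkcob,umel] -> 12 lines: gguwl zkcob umel spmha dtqb oalu dkcy flhdb dux ldz bsl bkj
Hunk 3: at line 5 remove [oalu,dkcy,flhdb] add [fspu] -> 10 lines: gguwl zkcob umel spmha dtqb fspu dux ldz bsl bkj
Final line 9: bsl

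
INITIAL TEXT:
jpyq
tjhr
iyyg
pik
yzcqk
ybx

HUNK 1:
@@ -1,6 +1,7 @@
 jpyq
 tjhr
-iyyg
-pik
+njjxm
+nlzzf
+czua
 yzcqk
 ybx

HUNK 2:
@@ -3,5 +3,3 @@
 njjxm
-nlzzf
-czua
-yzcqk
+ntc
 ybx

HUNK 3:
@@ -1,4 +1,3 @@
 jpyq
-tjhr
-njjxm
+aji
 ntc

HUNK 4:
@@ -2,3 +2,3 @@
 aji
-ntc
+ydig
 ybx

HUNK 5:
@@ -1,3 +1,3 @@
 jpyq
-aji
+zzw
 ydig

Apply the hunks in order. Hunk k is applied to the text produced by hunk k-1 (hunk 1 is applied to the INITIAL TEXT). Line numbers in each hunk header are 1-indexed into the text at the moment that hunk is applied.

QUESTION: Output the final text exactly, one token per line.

Answer: jpyq
zzw
ydig
ybx

Derivation:
Hunk 1: at line 1 remove [iyyg,pik] add [njjxm,nlzzf,czua] -> 7 lines: jpyq tjhr njjxm nlzzf czua yzcqk ybx
Hunk 2: at line 3 remove [nlzzf,czua,yzcqk] add [ntc] -> 5 lines: jpyq tjhr njjxm ntc ybx
Hunk 3: at line 1 remove [tjhr,njjxm] add [aji] -> 4 lines: jpyq aji ntc ybx
Hunk 4: at line 2 remove [ntc] add [ydig] -> 4 lines: jpyq aji ydig ybx
Hunk 5: at line 1 remove [aji] add [zzw] -> 4 lines: jpyq zzw ydig ybx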